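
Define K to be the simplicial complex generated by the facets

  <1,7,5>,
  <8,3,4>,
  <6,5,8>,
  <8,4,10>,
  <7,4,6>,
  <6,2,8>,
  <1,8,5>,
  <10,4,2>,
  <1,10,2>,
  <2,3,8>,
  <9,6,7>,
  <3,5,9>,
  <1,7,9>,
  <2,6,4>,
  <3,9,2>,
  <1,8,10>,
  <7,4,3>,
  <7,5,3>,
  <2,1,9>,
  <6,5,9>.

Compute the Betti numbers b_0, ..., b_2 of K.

Take the total order 1 < 2 < 3 < 4 < 5 < 6 < 7 < 8 < 9 < 10 on the vertex set. Then K (dimension 2) consists of the simplices:

  0-simplices (10): [1], [2], [3], [4], [5], [6], [7], [8], [9], [10]
  1-simplices (30): (30 of them)
  2-simplices (20): (20 of them)

giving chain groups C_0 ≅ Z^10, C_1 ≅ Z^30, C_2 ≅ Z^20.

The boundary map ∂_1: C_1 → C_0 maps an edge to its endpoints' difference, ∂[p,q] = q − p. For instance
  ∂[3,9] = [9] − [3].
This gives a 10×30 integer matrix of rank 9; reducing to Smith normal form yields diagonal entries (1,1,1,1,1,1,1,1,1).

The boundary map ∂_2: C_2 → C_1 maps a triangle to the signed sum of its edges. For instance
  ∂[1,2,9] = [2,9] − [1,9] + [1,2],
  ∂[4,6,7] = [6,7] − [4,7] + [4,6].
The 30×20 boundary matrix has rank 20 and Smith normal form diag(1,1,1,1,1,1,1,1,1,1,1,1,1,1,1,1,1,1,1,2).

Computing H_k = (kernel of ∂_k) / (image of ∂_{k+1}):

  H_0: rank C_0 − rank ∂_1 = 10 − 9 = 1, and the invariant factors of ∂_1 are all 1, so H_0 = Z.
  H_1: rank ker ∂_1 − rank ∂_2 = (30 − 9) − 20 = 1, and ∂_2 has invariant factor 2 > 1, so H_1 = Z ⊕ Z_2.
  H_2: rank ker ∂_2 − rank ∂_3 = (20 − 20) − 0 = 0, and there is no ∂_3, so H_2 = 0.

As a check, the Euler characteristic is 10 − 30 + 20 = 0, which agrees with 1 − 1 + 0 = 0.

Hence the Betti numbers are b_0 = 1, b_1 = 1, b_2 = 0.

b_0 = 1, b_1 = 1, b_2 = 0.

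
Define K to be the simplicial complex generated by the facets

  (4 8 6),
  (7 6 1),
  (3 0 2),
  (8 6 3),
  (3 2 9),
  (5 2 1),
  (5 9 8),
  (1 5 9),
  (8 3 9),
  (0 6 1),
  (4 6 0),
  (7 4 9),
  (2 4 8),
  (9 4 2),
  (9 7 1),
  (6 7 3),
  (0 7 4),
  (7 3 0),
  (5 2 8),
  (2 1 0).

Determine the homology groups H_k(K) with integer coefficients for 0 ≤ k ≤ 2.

We work with the vertex ordering 0 < 1 < 2 < 3 < 4 < 5 < 6 < 7 < 8 < 9. The simplices of K, each written with vertices in increasing order, are:

  0-simplices (10): [0], [1], [2], [3], [4], [5], [6], [7], [8], [9]
  1-simplices (30): (30 of them)
  2-simplices (20): (20 of them)

so the chain groups are C_0 ≅ Z^10, C_1 ≅ Z^30, C_2 ≅ Z^20.

The boundary map ∂_1: C_1 → C_0 maps an edge to its endpoints' difference, ∂[p,q] = q − p.
This gives a 10×30 integer matrix of rank 9; reducing to Smith normal form yields diagonal entries (1,1,1,1,1,1,1,1,1).

The boundary map ∂_2: C_2 → C_1 sends each 2-simplex [p,q,r] to [q,r] − [p,r] + [p,q]. For instance
  ∂[1,7,9] = [7,9] − [1,9] + [1,7],
  ∂[0,2,3] = [2,3] − [0,3] + [0,2].
The resulting 30×20 matrix has rank 20, and its Smith normal form has invariant factors (1,1,1,1,1,1,1,1,1,1,1,1,1,1,1,1,1,1,1,2).

Now H_k = ker ∂_k / im ∂_{k+1}, so:

  H_0: rank C_0 − rank ∂_1 = 10 − 9 = 1, and the invariant factors of ∂_1 are all 1, so H_0 = Z.
  H_1: rank ker ∂_1 − rank ∂_2 = (30 − 9) − 20 = 1, and ∂_2 has invariant factor 2 > 1, so H_1 = Z ⊕ Z/2Z.
  H_2: rank ker ∂_2 − rank ∂_3 = (20 − 20) − 0 = 0, and there is no ∂_3, so H_2 = 0.

H_0 = Z,  H_1 = Z ⊕ Z/2Z,  H_2 = 0.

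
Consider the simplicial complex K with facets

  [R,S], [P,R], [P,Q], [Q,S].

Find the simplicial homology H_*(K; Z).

K has 4 vertices, 4 edges.
rank ∂_0 = 0, rank ∂_1 = 3 ⇒ b_0 = 4 − 0 − 3 = 1; all invariant factors of ∂_1 are 1 so no torsion. So H_0 ≅ Z.
rank ∂_1 = 3, rank ∂_2 = 0 ⇒ b_1 = 4 − 3 − 0 = 1. So H_1 ≅ Z.

H_0 = Z,  H_1 = Z.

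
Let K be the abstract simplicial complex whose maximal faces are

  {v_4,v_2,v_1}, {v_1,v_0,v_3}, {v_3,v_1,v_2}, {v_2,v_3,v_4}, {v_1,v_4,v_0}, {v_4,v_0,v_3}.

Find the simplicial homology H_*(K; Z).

Take the total order v_0 < v_1 < v_2 < v_3 < v_4 on the vertex set. Then K (dimension 2) consists of the simplices:

  0-simplices (5): [v_0], [v_1], [v_2], [v_3], [v_4]
  1-simplices (9): [v_0,v_1], [v_0,v_3], [v_0,v_4], [v_1,v_2], [v_1,v_3], [v_1,v_4], [v_2,v_3], [v_2,v_4], [v_3,v_4]
  2-simplices (6): [v_0,v_1,v_3], [v_0,v_1,v_4], [v_0,v_3,v_4], [v_1,v_2,v_3], [v_1,v_2,v_4], [v_2,v_3,v_4]

so the chain groups are C_0 ≅ Z^5, C_1 ≅ Z^9, C_2 ≅ Z^6.

Boundary ∂_1: C_1 → C_0 sends each edge [p,q] (with p < q) to q − p.
The resulting 5×9 matrix has rank 4, and its Smith normal form has invariant factors (1,1,1,1).

The boundary map ∂_2: C_2 → C_1 maps a triangle to the signed sum of its edges. For instance
  ∂[v_2,v_3,v_4] = [v_3,v_4] − [v_2,v_4] + [v_2,v_3],
  ∂[v_1,v_2,v_4] = [v_2,v_4] − [v_1,v_4] + [v_1,v_2].
The 9×6 boundary matrix has rank 5 and Smith normal form diag(1,1,1,1,1).

From H_k ≅ ker(∂_k) / im(∂_{k+1}) we obtain:

  H_0: rank C_0 − rank ∂_1 = 5 − 4 = 1, and the invariant factors of ∂_1 are all 1, so H_0 = Z.
  H_1: rank ker ∂_1 − rank ∂_2 = (9 − 4) − 5 = 0, and the invariant factors of ∂_2 are all 1, so H_1 = 0.
  H_2: rank ker ∂_2 − rank ∂_3 = (6 − 5) − 0 = 1, and there is no ∂_3, so H_2 = Z.

H_0 ≅ Z,  H_1 = 0,  H_2 ≅ Z.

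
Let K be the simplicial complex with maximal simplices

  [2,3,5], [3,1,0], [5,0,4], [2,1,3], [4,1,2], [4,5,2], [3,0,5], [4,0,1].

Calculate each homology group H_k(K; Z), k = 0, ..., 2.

Fix the vertex order 0 < 1 < 2 < 3 < 4 < 5 and write every simplex with vertices in increasing order. Then dim K = 2 and the simplices of K are:

  0-simplices (6): [0], [1], [2], [3], [4], [5]
  1-simplices (12): [0,1], [0,3], [0,4], [0,5], [1,2], [1,3], [1,4], [2,3], [2,4], [2,5], [3,5], [4,5]
  2-simplices (8): [0,1,3], [0,1,4], [0,3,5], [0,4,5], [1,2,3], [1,2,4], [2,3,5], [2,4,5]

Hence C_0 ≅ Z^6, C_1 ≅ Z^12, C_2 ≅ Z^8.

The boundary map ∂_1: C_1 → C_0 maps an edge to its endpoints' difference, ∂[p,q] = q − p.
The resulting 6×12 matrix has rank 5, and its Smith normal form has invariant factors (1,1,1,1,1).

Boundary ∂_2: C_2 → C_1 sends each 2-simplex [p,q,r] to [q,r] − [p,r] + [p,q]. For instance
  ∂[0,1,4] = [1,4] − [0,4] + [0,1],
  ∂[0,3,5] = [3,5] − [0,5] + [0,3].
The 12×8 boundary matrix has rank 7 and Smith normal form diag(1,1,1,1,1,1,1).

Reading off H_k = ker ∂_k / im ∂_{k+1}:

  H_0: rank C_0 − rank ∂_1 = 6 − 5 = 1, and the invariant factors of ∂_1 are all 1, so H_0 ≅ Z.
  H_1: rank ker ∂_1 − rank ∂_2 = (12 − 5) − 7 = 0, and the invariant factors of ∂_2 are all 1, so H_1 ≅ 0.
  H_2: rank ker ∂_2 − rank ∂_3 = (8 − 7) − 0 = 1, and there is no ∂_3, so H_2 ≅ Z.

H_0 = Z,  H_1 = 0,  H_2 = Z.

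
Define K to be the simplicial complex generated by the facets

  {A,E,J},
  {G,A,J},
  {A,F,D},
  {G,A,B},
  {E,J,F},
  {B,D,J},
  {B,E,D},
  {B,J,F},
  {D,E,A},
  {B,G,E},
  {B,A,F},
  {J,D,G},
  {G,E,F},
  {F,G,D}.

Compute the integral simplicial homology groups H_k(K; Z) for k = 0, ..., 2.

H_0 ≅ Z,  H_1 ≅ Z^2,  H_2 ≅ Z.

Fix the vertex order A < B < D < E < F < G < J and write every simplex with vertices in increasing order. Then dim K = 2 and the simplices of K are:

  0-simplices (7): A, B, D, E, F, G, J
  1-simplices (21): AB, AD, AE, AF, AG, AJ, BD, BE, BF, BG, BJ, DE, DF, DG, DJ, EF, EG, EJ, FG, FJ, GJ
  2-simplices (14): ABF, ABG, ADE, ADF, AEJ, AGJ, BDE, BDJ, BEG, BFJ, DFG, DGJ, EFG, EFJ

so the chain groups are C_0 ≅ Z^7, C_1 ≅ Z^21, C_2 ≅ Z^14.

The boundary map ∂_1: C_1 → C_0 maps an edge to its endpoints' difference, ∂[p,q] = q − p. For instance
  ∂DE = E − D.
As a 7×21 matrix over Z this has rank 6, with invariant factors (1,1,1,1,1,1).

∂_2: C_2 → C_1 acts by ∂[p,q,r] = [q,r] − [p,r] + [p,q]. For instance
  ∂ADF = DF − AF + AD,
  ∂BDE = DE − BE + BD.
As a 21×14 matrix over Z this has rank 13, with invariant factors (1,1,1,1,1,1,1,1,1,1,1,1,1).

From H_k ≅ ker(∂_k) / im(∂_{k+1}) we obtain:

  H_0: rank C_0 − rank ∂_1 = 7 − 6 = 1, and the invariant factors of ∂_1 are all 1, so H_0 = Z.
  H_1: rank ker ∂_1 − rank ∂_2 = (21 − 6) − 13 = 2, and the invariant factors of ∂_2 are all 1, so H_1 = Z^2.
  H_2: rank ker ∂_2 − rank ∂_3 = (14 − 13) − 0 = 1, and there is no ∂_3, so H_2 = Z.

As a check, the Euler characteristic is 7 − 21 + 14 = 0, which agrees with 1 − 2 + 1 = 0.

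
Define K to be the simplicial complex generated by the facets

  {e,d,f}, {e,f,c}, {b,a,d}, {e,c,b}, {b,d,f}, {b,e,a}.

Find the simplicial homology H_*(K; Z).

H_0 = Z,  H_1 = Z,  H_2 = 0.

K has 6 vertices, 12 edges, 6 triangles.
rank ∂_0 = 0, rank ∂_1 = 5 ⇒ b_0 = 6 − 0 − 5 = 1; all invariant factors of ∂_1 are 1 so no torsion. So H_0 ≅ Z.
rank ∂_1 = 5, rank ∂_2 = 6 ⇒ b_1 = 12 − 5 − 6 = 1; all invariant factors of ∂_2 are 1 so no torsion. So H_1 ≅ Z.
rank ∂_2 = 6, rank ∂_3 = 0 ⇒ b_2 = 6 − 6 − 0 = 0. So H_2 ≅ 0.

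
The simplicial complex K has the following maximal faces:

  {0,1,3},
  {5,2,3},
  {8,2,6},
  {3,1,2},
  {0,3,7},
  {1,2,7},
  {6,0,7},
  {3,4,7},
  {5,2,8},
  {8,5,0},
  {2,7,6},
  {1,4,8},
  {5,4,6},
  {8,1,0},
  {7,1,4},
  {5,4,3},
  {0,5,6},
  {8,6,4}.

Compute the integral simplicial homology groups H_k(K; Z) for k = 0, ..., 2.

We work with the vertex ordering 0 < 1 < 2 < 3 < 4 < 5 < 6 < 7 < 8. The simplices of K, each written with vertices in increasing order, are:

  0-simplices (9): [0], [1], [2], [3], [4], [5], [6], [7], [8]
  1-simplices (27): (27 of them)
  2-simplices (18): [0,1,3], [0,1,8], [0,3,7], [0,5,6], [0,5,8], [0,6,7], [1,2,3], [1,2,7], [1,4,7], [1,4,8], [2,3,5], [2,5,8], [2,6,7], [2,6,8], [3,4,5], [3,4,7], [4,5,6], [4,6,8]

giving chain groups C_0 ≅ Z^9, C_1 ≅ Z^27, C_2 ≅ Z^18.

Boundary ∂_1: C_1 → C_0 is given by ∂[p,q] = [q] − [p]. For instance
  ∂[4,8] = [8] − [4].
The 9×27 boundary matrix has rank 8 and Smith normal form diag(1,1,1,1,1,1,1,1).

The boundary map ∂_2: C_2 → C_1 sends each 2-simplex [p,q,r] to [q,r] − [p,r] + [p,q]. For instance
  ∂[4,6,8] = [6,8] − [4,8] + [4,6],
  ∂[4,5,6] = [5,6] − [4,6] + [4,5].
As a 27×18 matrix over Z this has rank 18, with invariant factors (1,1,1,1,1,1,1,1,1,1,1,1,1,1,1,1,1,2).

Now H_k = ker ∂_k / im ∂_{k+1}, so:

  H_0: rank C_0 − rank ∂_1 = 9 − 8 = 1, and the invariant factors of ∂_1 are all 1, so H_0 ≅ Z.
  H_1: rank ker ∂_1 − rank ∂_2 = (27 − 8) − 18 = 1, and ∂_2 has invariant factor 2 > 1, so H_1 ≅ Z ⊕ Z/2.
  H_2: rank ker ∂_2 − rank ∂_3 = (18 − 18) − 0 = 0, and there is no ∂_3, so H_2 ≅ 0.

(K is a triangulation of the Klein bottle.)

H_0 = Z,  H_1 = Z ⊕ Z/2,  H_2 = 0.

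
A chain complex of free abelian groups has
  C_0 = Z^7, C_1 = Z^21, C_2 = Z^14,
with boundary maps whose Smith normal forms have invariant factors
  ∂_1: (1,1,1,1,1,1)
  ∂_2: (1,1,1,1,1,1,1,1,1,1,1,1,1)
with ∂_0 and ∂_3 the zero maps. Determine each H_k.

H_0: b_0 = 7 − 0 − 6 = 1; torsion from ∂_1 factors > 1: none. So H_0 = Z.
H_1: b_1 = 21 − 6 − 13 = 2; torsion from ∂_2 factors > 1: none. So H_1 = Z^2.
H_2: b_2 = 14 − 13 − 0 = 1; torsion from ∂_3 factors > 1: none. So H_2 = Z.

H_0 = Z,  H_1 = Z^2,  H_2 = Z.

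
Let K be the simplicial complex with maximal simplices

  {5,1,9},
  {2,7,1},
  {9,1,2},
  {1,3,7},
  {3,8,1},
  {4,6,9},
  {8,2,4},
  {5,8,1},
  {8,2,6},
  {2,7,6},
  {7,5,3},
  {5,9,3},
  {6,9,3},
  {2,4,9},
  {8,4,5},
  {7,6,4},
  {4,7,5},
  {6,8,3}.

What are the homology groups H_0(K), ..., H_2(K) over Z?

H_0 ≅ Z,  H_1 ≅ Z ⊕ Z/2,  H_2 = 0.

Order the vertices as 1 < 2 < 3 < 4 < 5 < 6 < 7 < 8 < 9. Listing each simplex with vertices in this order, K has dimension 2 with simplices:

  0-simplices (9): [1], [2], [3], [4], [5], [6], [7], [8], [9]
  1-simplices (27): (27 of them)
  2-simplices (18): [1,2,7], [1,2,9], [1,3,7], [1,3,8], [1,5,8], [1,5,9], [2,4,8], [2,4,9], [2,6,7], [2,6,8], [3,5,7], [3,5,9], [3,6,8], [3,6,9], [4,5,7], [4,5,8], [4,6,7], [4,6,9]

giving chain groups C_0 ≅ Z^9, C_1 ≅ Z^27, C_2 ≅ Z^18.

The boundary map ∂_1: C_1 → C_0 sends each edge [p,q] (with p < q) to q − p. For instance
  ∂[5,8] = [8] − [5].
The 9×27 boundary matrix has rank 8 and Smith normal form diag(1,1,1,1,1,1,1,1).

Boundary ∂_2: C_2 → C_1 maps a triangle to the signed sum of its edges. For instance
  ∂[1,5,8] = [5,8] − [1,8] + [1,5],
  ∂[4,5,8] = [5,8] − [4,8] + [4,5].
As a 27×18 matrix over Z this has rank 18, with invariant factors (1,1,1,1,1,1,1,1,1,1,1,1,1,1,1,1,1,2).

From H_k ≅ ker(∂_k) / im(∂_{k+1}) we obtain:

  H_0: rank C_0 − rank ∂_1 = 9 − 8 = 1, and the invariant factors of ∂_1 are all 1, so H_0 = Z.
  H_1: rank ker ∂_1 − rank ∂_2 = (27 − 8) − 18 = 1, and ∂_2 has invariant factor 2 > 1, so H_1 = Z ⊕ Z/2.
  H_2: rank ker ∂_2 − rank ∂_3 = (18 − 18) − 0 = 0, and there is no ∂_3, so H_2 = 0.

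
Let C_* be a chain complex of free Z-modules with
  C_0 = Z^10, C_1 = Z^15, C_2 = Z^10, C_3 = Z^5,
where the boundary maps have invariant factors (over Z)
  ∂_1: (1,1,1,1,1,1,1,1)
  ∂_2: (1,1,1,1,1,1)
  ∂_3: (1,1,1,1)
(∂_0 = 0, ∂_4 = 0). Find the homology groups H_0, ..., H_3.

H_0: b_0 = 10 − 0 − 8 = 2; torsion from ∂_1 factors > 1: none. So H_0 = Z^2.
H_1: b_1 = 15 − 8 − 6 = 1; torsion from ∂_2 factors > 1: none. So H_1 = Z.
H_2: b_2 = 10 − 6 − 4 = 0; torsion from ∂_3 factors > 1: none. So H_2 = 0.
H_3: b_3 = 5 − 4 − 0 = 1; torsion from ∂_4 factors > 1: none. So H_3 = Z.

H_0 = Z^2,  H_1 = Z,  H_2 = 0,  H_3 = Z.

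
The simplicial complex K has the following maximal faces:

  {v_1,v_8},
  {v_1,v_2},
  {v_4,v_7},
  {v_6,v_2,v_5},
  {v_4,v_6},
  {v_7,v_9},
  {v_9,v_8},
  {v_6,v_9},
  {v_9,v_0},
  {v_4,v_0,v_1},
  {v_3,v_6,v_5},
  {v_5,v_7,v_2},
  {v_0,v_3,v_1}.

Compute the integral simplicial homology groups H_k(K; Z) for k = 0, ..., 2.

H_0 ≅ Z,  H_1 ≅ Z^6,  H_2 = 0.

Fix the vertex order v_0 < v_1 < v_2 < v_3 < v_4 < v_5 < v_6 < v_7 < v_8 < v_9 and write every simplex with vertices in increasing order. Then dim K = 2 and the simplices of K are:

  0-simplices (10): [v_0], [v_1], [v_2], [v_3], [v_4], [v_5], [v_6], [v_7], [v_8], [v_9]
  1-simplices (20): (20 of them)
  2-simplices (5): [v_0,v_1,v_3], [v_0,v_1,v_4], [v_2,v_5,v_6], [v_2,v_5,v_7], [v_3,v_5,v_6]

giving chain groups C_0 ≅ Z^10, C_1 ≅ Z^20, C_2 ≅ Z^5.

Boundary ∂_1: C_1 → C_0 is given by ∂[p,q] = [q] − [p].
The 10×20 boundary matrix has rank 9 and Smith normal form diag(1,1,1,1,1,1,1,1,1).

Boundary ∂_2: C_2 → C_1 maps a triangle to the signed sum of its edges. For instance
  ∂[v_2,v_5,v_6] = [v_5,v_6] − [v_2,v_6] + [v_2,v_5],
  ∂[v_2,v_5,v_7] = [v_5,v_7] − [v_2,v_7] + [v_2,v_5].
As a 20×5 matrix over Z this has rank 5, with invariant factors (1,1,1,1,1).

Computing H_k = (kernel of ∂_k) / (image of ∂_{k+1}):

  H_0: rank C_0 − rank ∂_1 = 10 − 9 = 1, and the invariant factors of ∂_1 are all 1, so H_0 ≅ Z.
  H_1: rank ker ∂_1 − rank ∂_2 = (20 − 9) − 5 = 6, and the invariant factors of ∂_2 are all 1, so H_1 ≅ Z^6.
  H_2: rank ker ∂_2 − rank ∂_3 = (5 − 5) − 0 = 0, and there is no ∂_3, so H_2 ≅ 0.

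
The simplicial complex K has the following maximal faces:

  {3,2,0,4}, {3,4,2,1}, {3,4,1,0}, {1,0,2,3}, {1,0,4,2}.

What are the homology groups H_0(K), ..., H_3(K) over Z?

H_0 = Z,  H_1 = 0,  H_2 = 0,  H_3 = Z.

K has 5 vertices, 10 edges, 10 triangles, 5 3-simplices.
rank ∂_0 = 0, rank ∂_1 = 4 ⇒ b_0 = 5 − 0 − 4 = 1; all invariant factors of ∂_1 are 1 so no torsion. So H_0 ≅ Z.
rank ∂_1 = 4, rank ∂_2 = 6 ⇒ b_1 = 10 − 4 − 6 = 0; all invariant factors of ∂_2 are 1 so no torsion. So H_1 ≅ 0.
rank ∂_2 = 6, rank ∂_3 = 4 ⇒ b_2 = 10 − 6 − 4 = 0; all invariant factors of ∂_3 are 1 so no torsion. So H_2 ≅ 0.
rank ∂_3 = 4, rank ∂_4 = 0 ⇒ b_3 = 5 − 4 − 0 = 1. So H_3 ≅ Z.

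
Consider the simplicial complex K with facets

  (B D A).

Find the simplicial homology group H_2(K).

Fix the vertex order A < B < D and write every simplex with vertices in increasing order. Then dim K = 2 and the simplices of K are:

  0-simplices (3): A, B, D
  1-simplices (3): AB, AD, BD
  2-simplices (1): ABD

Hence C_0 ≅ Z^3, C_1 ≅ Z^3, C_2 ≅ Z^1.

∂_1: C_1 → C_0 maps an edge to its endpoints' difference, ∂[p,q] = q − p.
The 3×3 boundary matrix has rank 2 and Smith normal form diag(1,1).

Boundary ∂_2: C_2 → C_1 maps a triangle to the signed sum of its edges. For instance
  ∂ABD = BD − AD + AB.
This gives a 3×1 integer matrix of rank 1; reducing to Smith normal form yields diagonal entries (1).

From H_k ≅ ker(∂_k) / im(∂_{k+1}) we obtain:

  H_2: rank ker ∂_2 − rank ∂_3 = (1 − 1) − 0 = 0, and there is no ∂_3, so H_2 ≅ 0.

(K is a triangulation of the 2-simplex.)

H_2 ≅ 0.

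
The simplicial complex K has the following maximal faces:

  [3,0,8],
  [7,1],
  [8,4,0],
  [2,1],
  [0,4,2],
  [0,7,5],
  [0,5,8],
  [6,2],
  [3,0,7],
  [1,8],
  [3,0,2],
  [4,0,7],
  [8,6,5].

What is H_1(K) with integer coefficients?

Order the vertices as 0 < 1 < 2 < 3 < 4 < 5 < 6 < 7 < 8. Listing each simplex with vertices in this order, K has dimension 2 with simplices:

  0-simplices (9): [0], [1], [2], [3], [4], [5], [6], [7], [8]
  1-simplices (20): [0,2], [0,3], [0,4], [0,5], [0,7], [0,8], [1,2], [1,7], [1,8], [2,3], [2,4], [2,6], [3,7], [3,8], [4,7], [4,8], [5,6], [5,7], [5,8], [6,8]
  2-simplices (9): [0,2,3], [0,2,4], [0,3,7], [0,3,8], [0,4,7], [0,4,8], [0,5,7], [0,5,8], [5,6,8]

giving chain groups C_0 ≅ Z^9, C_1 ≅ Z^20, C_2 ≅ Z^9.

The boundary map ∂_1: C_1 → C_0 maps an edge to its endpoints' difference, ∂[p,q] = q − p. For instance
  ∂[0,3] = [3] − [0].
This gives a 9×20 integer matrix of rank 8; reducing to Smith normal form yields diagonal entries (1,1,1,1,1,1,1,1).

Boundary ∂_2: C_2 → C_1 sends each 2-simplex [p,q,r] to [q,r] − [p,r] + [p,q]. For instance
  ∂[0,3,7] = [3,7] − [0,7] + [0,3],
  ∂[0,5,7] = [5,7] − [0,7] + [0,5].
The resulting 20×9 matrix has rank 9, and its Smith normal form has invariant factors (1,1,1,1,1,1,1,1,1).

Computing H_k = (kernel of ∂_k) / (image of ∂_{k+1}):

  H_1: rank ker ∂_1 − rank ∂_2 = (20 − 8) − 9 = 3, and the invariant factors of ∂_2 are all 1, so H_1 ≅ Z^3.

H_1 = Z^3.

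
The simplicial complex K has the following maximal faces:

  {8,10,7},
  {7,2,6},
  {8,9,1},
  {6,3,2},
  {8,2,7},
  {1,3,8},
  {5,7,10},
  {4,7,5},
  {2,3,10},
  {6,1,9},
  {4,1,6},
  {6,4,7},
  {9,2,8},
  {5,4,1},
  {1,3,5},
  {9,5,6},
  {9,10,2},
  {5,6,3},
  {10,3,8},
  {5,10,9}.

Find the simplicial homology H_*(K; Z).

H_0 ≅ Z,  H_1 ≅ Z ⊕ Z/2Z,  H_2 = 0.

K has 10 vertices, 30 edges, 20 triangles.
rank ∂_0 = 0, rank ∂_1 = 9 ⇒ b_0 = 10 − 0 − 9 = 1; all invariant factors of ∂_1 are 1 so no torsion. So H_0 = Z.
rank ∂_1 = 9, rank ∂_2 = 20 ⇒ b_1 = 30 − 9 − 20 = 1; ∂_2 has invariant factor(s) [2] giving torsion. So H_1 = Z ⊕ Z/2Z.
rank ∂_2 = 20, rank ∂_3 = 0 ⇒ b_2 = 20 − 20 − 0 = 0. So H_2 = 0.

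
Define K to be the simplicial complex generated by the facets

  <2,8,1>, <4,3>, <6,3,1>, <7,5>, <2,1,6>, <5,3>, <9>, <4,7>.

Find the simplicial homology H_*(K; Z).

H_0 ≅ Z^2,  H_1 ≅ Z,  H_2 = 0.

K has 9 vertices, 11 edges, 3 triangles.
rank ∂_0 = 0, rank ∂_1 = 7 ⇒ b_0 = 9 − 0 − 7 = 2; all invariant factors of ∂_1 are 1 so no torsion. So H_0 ≅ Z^2.
rank ∂_1 = 7, rank ∂_2 = 3 ⇒ b_1 = 11 − 7 − 3 = 1; all invariant factors of ∂_2 are 1 so no torsion. So H_1 ≅ Z.
rank ∂_2 = 3, rank ∂_3 = 0 ⇒ b_2 = 3 − 3 − 0 = 0. So H_2 ≅ 0.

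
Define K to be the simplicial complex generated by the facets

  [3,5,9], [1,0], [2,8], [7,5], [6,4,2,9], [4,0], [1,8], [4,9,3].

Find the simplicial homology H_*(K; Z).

Take the total order 0 < 1 < 2 < 3 < 4 < 5 < 6 < 7 < 8 < 9 on the vertex set. Then K (dimension 3) consists of the simplices:

  0-simplices (10): [0], [1], [2], [3], [4], [5], [6], [7], [8], [9]
  1-simplices (15): [0,1], [0,4], [1,8], [2,4], [2,6], [2,8], [2,9], [3,4], [3,5], [3,9], [4,6], [4,9], [5,7], [5,9], [6,9]
  2-simplices (6): [2,4,6], [2,4,9], [2,6,9], [3,4,9], [3,5,9], [4,6,9]
  3-simplices (1): [2,4,6,9]

Hence C_0 ≅ Z^10, C_1 ≅ Z^15, C_2 ≅ Z^6, C_3 ≅ Z^1.

Boundary ∂_1: C_1 → C_0 sends each edge [p,q] (with p < q) to q − p. For instance
  ∂[2,9] = [9] − [2].
This gives a 10×15 integer matrix of rank 9; reducing to Smith normal form yields diagonal entries (1,1,1,1,1,1,1,1,1).

The boundary map ∂_2: C_2 → C_1 acts by ∂[p,q,r] = [q,r] − [p,r] + [p,q]. For instance
  ∂[2,6,9] = [6,9] − [2,9] + [2,6],
  ∂[3,4,9] = [4,9] − [3,9] + [3,4].
The resulting 15×6 matrix has rank 5, and its Smith normal form has invariant factors (1,1,1,1,1).

Boundary ∂_3: C_3 → C_2 sends each 3-simplex σ to the alternating sum Σ_i (−1)^i (σ with its i-th vertex removed). For instance
  ∂[2,4,6,9] = [4,6,9] − [2,6,9] + [2,4,9] − [2,4,6].
This gives a 6×1 integer matrix of rank 1; reducing to Smith normal form yields diagonal entries (1).

Computing H_k = (kernel of ∂_k) / (image of ∂_{k+1}):

  H_0: rank C_0 − rank ∂_1 = 10 − 9 = 1, and the invariant factors of ∂_1 are all 1, so H_0 = Z.
  H_1: rank ker ∂_1 − rank ∂_2 = (15 − 9) − 5 = 1, and the invariant factors of ∂_2 are all 1, so H_1 = Z.
  H_2: rank ker ∂_2 − rank ∂_3 = (6 − 5) − 1 = 0, and the invariant factors of ∂_3 are all 1, so H_2 = 0.
  H_3: rank ker ∂_3 − rank ∂_4 = (1 − 1) − 0 = 0, and there is no ∂_4, so H_3 = 0.

H_0 ≅ Z,  H_1 ≅ Z,  H_2 = 0,  H_3 = 0.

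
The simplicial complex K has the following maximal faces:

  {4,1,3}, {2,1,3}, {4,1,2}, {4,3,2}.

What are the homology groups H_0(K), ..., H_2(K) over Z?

H_0 ≅ Z,  H_1 = 0,  H_2 ≅ Z.

Fix the vertex order 1 < 2 < 3 < 4 and write every simplex with vertices in increasing order. Then dim K = 2 and the simplices of K are:

  0-simplices (4): [1], [2], [3], [4]
  1-simplices (6): [1,2], [1,3], [1,4], [2,3], [2,4], [3,4]
  2-simplices (4): [1,2,3], [1,2,4], [1,3,4], [2,3,4]

giving chain groups C_0 ≅ Z^4, C_1 ≅ Z^6, C_2 ≅ Z^4.

Boundary ∂_1: C_1 → C_0 sends each edge [p,q] (with p < q) to q − p.
As a 4×6 matrix over Z this has rank 3, with invariant factors (1,1,1).

∂_2: C_2 → C_1 sends each 2-simplex [p,q,r] to [q,r] − [p,r] + [p,q]. For instance
  ∂[1,2,3] = [2,3] − [1,3] + [1,2],
  ∂[2,3,4] = [3,4] − [2,4] + [2,3].
The 6×4 boundary matrix has rank 3 and Smith normal form diag(1,1,1).

Computing H_k = (kernel of ∂_k) / (image of ∂_{k+1}):

  H_0: rank C_0 − rank ∂_1 = 4 − 3 = 1, and the invariant factors of ∂_1 are all 1, so H_0 = Z.
  H_1: rank ker ∂_1 − rank ∂_2 = (6 − 3) − 3 = 0, and the invariant factors of ∂_2 are all 1, so H_1 = 0.
  H_2: rank ker ∂_2 − rank ∂_3 = (4 − 3) − 0 = 1, and there is no ∂_3, so H_2 = Z.

As a check, the Euler characteristic is 4 − 6 + 4 = 2, which agrees with 1 − 0 + 1 = 2.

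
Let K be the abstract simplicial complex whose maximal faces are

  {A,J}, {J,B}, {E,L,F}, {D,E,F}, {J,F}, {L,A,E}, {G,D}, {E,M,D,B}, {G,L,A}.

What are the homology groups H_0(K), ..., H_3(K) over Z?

K has 9 vertices, 18 edges, 8 triangles, 1 3-simplex.
rank ∂_0 = 0, rank ∂_1 = 8 ⇒ b_0 = 9 − 0 − 8 = 1; all invariant factors of ∂_1 are 1 so no torsion. So H_0 = Z.
rank ∂_1 = 8, rank ∂_2 = 7 ⇒ b_1 = 18 − 8 − 7 = 3; all invariant factors of ∂_2 are 1 so no torsion. So H_1 = Z^3.
rank ∂_2 = 7, rank ∂_3 = 1 ⇒ b_2 = 8 − 7 − 1 = 0; all invariant factors of ∂_3 are 1 so no torsion. So H_2 = 0.
rank ∂_3 = 1, rank ∂_4 = 0 ⇒ b_3 = 1 − 1 − 0 = 0. So H_3 = 0.

H_0 = Z,  H_1 = Z^3,  H_2 = 0,  H_3 = 0.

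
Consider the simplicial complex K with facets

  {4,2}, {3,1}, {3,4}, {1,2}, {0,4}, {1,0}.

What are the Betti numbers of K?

b_0 = 1, b_1 = 2.

Take the total order 0 < 1 < 2 < 3 < 4 on the vertex set. Then K (dimension 1) consists of the simplices:

  0-simplices (5): [0], [1], [2], [3], [4]
  1-simplices (6): [0,1], [0,4], [1,2], [1,3], [2,4], [3,4]

giving chain groups C_0 ≅ Z^5, C_1 ≅ Z^6.

Boundary ∂_1: C_1 → C_0 is given by ∂[p,q] = [q] − [p]. For instance
  ∂[0,1] = [1] − [0].
The 5×6 boundary matrix has rank 4 and Smith normal form diag(1,1,1,1).

Computing H_k = (kernel of ∂_k) / (image of ∂_{k+1}):

  H_0: rank C_0 − rank ∂_1 = 5 − 4 = 1, and the invariant factors of ∂_1 are all 1, so H_0 = Z.
  H_1: rank ker ∂_1 − rank ∂_2 = (6 − 4) − 0 = 2, and there is no ∂_2, so H_1 = Z^2.

Hence the Betti numbers are b_0 = 1, b_1 = 2.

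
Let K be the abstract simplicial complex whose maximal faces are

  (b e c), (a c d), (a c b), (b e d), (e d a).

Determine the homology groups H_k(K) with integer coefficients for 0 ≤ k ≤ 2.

H_0 = Z,  H_1 = Z,  H_2 = 0.

Order the vertices as a < b < c < d < e. Listing each simplex with vertices in this order, K has dimension 2 with simplices:

  0-simplices (5): a, b, c, d, e
  1-simplices (10): ab, ac, ad, ae, bc, bd, be, cd, ce, de
  2-simplices (5): abc, acd, ade, bce, bde

so the chain groups are C_0 ≅ Z^5, C_1 ≅ Z^10, C_2 ≅ Z^5.

Boundary ∂_1: C_1 → C_0 sends each edge [p,q] (with p < q) to q − p. For instance
  ∂cd = d − c.
The resulting 5×10 matrix has rank 4, and its Smith normal form has invariant factors (1,1,1,1).

∂_2: C_2 → C_1 sends each 2-simplex [p,q,r] to [q,r] − [p,r] + [p,q]. For instance
  ∂bce = ce − be + bc,
  ∂acd = cd − ad + ac.
As a 10×5 matrix over Z this has rank 5, with invariant factors (1,1,1,1,1).

Computing H_k = (kernel of ∂_k) / (image of ∂_{k+1}):

  H_0: rank C_0 − rank ∂_1 = 5 − 4 = 1, and the invariant factors of ∂_1 are all 1, so H_0 = Z.
  H_1: rank ker ∂_1 − rank ∂_2 = (10 − 4) − 5 = 1, and the invariant factors of ∂_2 are all 1, so H_1 = Z.
  H_2: rank ker ∂_2 − rank ∂_3 = (5 − 5) − 0 = 0, and there is no ∂_3, so H_2 = 0.

As a check, the Euler characteristic is 5 − 10 + 5 = 0, which agrees with 1 − 1 + 0 = 0.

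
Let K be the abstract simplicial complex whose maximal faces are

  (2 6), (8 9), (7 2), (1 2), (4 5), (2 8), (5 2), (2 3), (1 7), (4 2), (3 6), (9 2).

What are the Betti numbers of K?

b_0 = 1, b_1 = 4.

Take the total order 1 < 2 < 3 < 4 < 5 < 6 < 7 < 8 < 9 on the vertex set. Then K (dimension 1) consists of the simplices:

  0-simplices (9): [1], [2], [3], [4], [5], [6], [7], [8], [9]
  1-simplices (12): [1,2], [1,7], [2,3], [2,4], [2,5], [2,6], [2,7], [2,8], [2,9], [3,6], [4,5], [8,9]

giving chain groups C_0 ≅ Z^9, C_1 ≅ Z^12.

Boundary ∂_1: C_1 → C_0 is given by ∂[p,q] = [q] − [p].
This gives a 9×12 integer matrix of rank 8; reducing to Smith normal form yields diagonal entries (1,1,1,1,1,1,1,1).

Reading off H_k = ker ∂_k / im ∂_{k+1}:

  H_0: rank C_0 − rank ∂_1 = 9 − 8 = 1, and the invariant factors of ∂_1 are all 1, so H_0 ≅ Z.
  H_1: rank ker ∂_1 − rank ∂_2 = (12 − 8) − 0 = 4, and there is no ∂_2, so H_1 ≅ Z^4.

Hence the Betti numbers are b_0 = 1, b_1 = 4.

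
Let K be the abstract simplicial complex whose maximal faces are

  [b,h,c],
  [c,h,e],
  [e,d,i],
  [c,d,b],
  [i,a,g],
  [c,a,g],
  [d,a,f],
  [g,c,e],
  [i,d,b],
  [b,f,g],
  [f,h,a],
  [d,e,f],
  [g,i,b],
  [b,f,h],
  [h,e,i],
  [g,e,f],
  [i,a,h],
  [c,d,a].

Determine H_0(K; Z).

H_0 ≅ Z.

Fix the vertex order a < b < c < d < e < f < g < h < i and write every simplex with vertices in increasing order. Then dim K = 2 and the simplices of K are:

  0-simplices (9): a, b, c, d, e, f, g, h, i
  1-simplices (27): ac, ad, af, ag, ah, ai, bc, bd, bf, bg, bh, bi, cd, ce, cg, ch, de, df, di, ef, eg, eh, ei, fg, fh, gi, hi
  2-simplices (18): acd, acg, adf, afh, agi, ahi, bcd, bch, bdi, bfg, bfh, bgi, ceg, ceh, def, dei, efg, ehi

giving chain groups C_0 ≅ Z^9, C_1 ≅ Z^27, C_2 ≅ Z^18.

Boundary ∂_1: C_1 → C_0 maps an edge to its endpoints' difference, ∂[p,q] = q − p. For instance
  ∂ad = d − a.
The 9×27 boundary matrix has rank 8 and Smith normal form diag(1,1,1,1,1,1,1,1).

The boundary map ∂_2: C_2 → C_1 acts by ∂[p,q,r] = [q,r] − [p,r] + [p,q]. For instance
  ∂bfg = fg − bg + bf,
  ∂ceg = eg − cg + ce.
The 27×18 boundary matrix has rank 17 and Smith normal form diag(1,1,1,1,1,1,1,1,1,1,1,1,1,1,1,1,1).

Computing H_k = (kernel of ∂_k) / (image of ∂_{k+1}):

  H_0: rank C_0 − rank ∂_1 = 9 − 8 = 1, and the invariant factors of ∂_1 are all 1, so H_0 = Z.

(K is a triangulation of the torus T^2.)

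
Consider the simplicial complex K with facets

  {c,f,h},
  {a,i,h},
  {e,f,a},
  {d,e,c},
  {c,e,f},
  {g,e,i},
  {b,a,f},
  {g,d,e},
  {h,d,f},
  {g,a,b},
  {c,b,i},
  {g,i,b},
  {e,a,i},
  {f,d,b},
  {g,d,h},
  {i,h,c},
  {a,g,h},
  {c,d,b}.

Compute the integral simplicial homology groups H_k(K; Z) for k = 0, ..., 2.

H_0 = Z,  H_1 = Z ⊕ Z/2,  H_2 = 0.

Take the total order a < b < c < d < e < f < g < h < i on the vertex set. Then K (dimension 2) consists of the simplices:

  0-simplices (9): a, b, c, d, e, f, g, h, i
  1-simplices (27): ab, ae, af, ag, ah, ai, bc, bd, bf, bg, bi, cd, ce, cf, ch, ci, de, df, dg, dh, ef, eg, ei, fh, gh, gi, hi
  2-simplices (18): abf, abg, aef, aei, agh, ahi, bcd, bci, bdf, bgi, cde, cef, cfh, chi, deg, dfh, dgh, egi

Hence C_0 ≅ Z^9, C_1 ≅ Z^27, C_2 ≅ Z^18.

Boundary ∂_1: C_1 → C_0 is given by ∂[p,q] = [q] − [p]. For instance
  ∂bc = c − b.
The resulting 9×27 matrix has rank 8, and its Smith normal form has invariant factors (1,1,1,1,1,1,1,1).

The boundary map ∂_2: C_2 → C_1 sends each 2-simplex [p,q,r] to [q,r] − [p,r] + [p,q]. For instance
  ∂bdf = df − bf + bd,
  ∂chi = hi − ci + ch.
This gives a 27×18 integer matrix of rank 18; reducing to Smith normal form yields diagonal entries (1,1,1,1,1,1,1,1,1,1,1,1,1,1,1,1,1,2).

Now H_k = ker ∂_k / im ∂_{k+1}, so:

  H_0: rank C_0 − rank ∂_1 = 9 − 8 = 1, and the invariant factors of ∂_1 are all 1, so H_0 ≅ Z.
  H_1: rank ker ∂_1 − rank ∂_2 = (27 − 8) − 18 = 1, and ∂_2 has invariant factor 2 > 1, so H_1 ≅ Z ⊕ Z/2.
  H_2: rank ker ∂_2 − rank ∂_3 = (18 − 18) − 0 = 0, and there is no ∂_3, so H_2 ≅ 0.

As a check, the Euler characteristic is 9 − 27 + 18 = 0, which agrees with 1 − 1 + 0 = 0.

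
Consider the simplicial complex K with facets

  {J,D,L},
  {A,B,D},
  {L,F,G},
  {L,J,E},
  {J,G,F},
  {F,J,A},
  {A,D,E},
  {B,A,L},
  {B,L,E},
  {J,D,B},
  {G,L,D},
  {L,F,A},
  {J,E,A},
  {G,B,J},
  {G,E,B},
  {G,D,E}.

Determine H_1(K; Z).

H_1 = Z^2.

Order the vertices as A < B < D < E < F < G < J < L. Listing each simplex with vertices in this order, K has dimension 2 with simplices:

  0-simplices (8): A, B, D, E, F, G, J, L
  1-simplices (24): AB, AD, AE, AF, AJ, AL, BD, BE, BG, BJ, BL, DE, DG, DJ, DL, EG, EJ, EL, FG, FJ, FL, GJ, GL, JL
  2-simplices (16): ABD, ABL, ADE, AEJ, AFJ, AFL, BDJ, BEG, BEL, BGJ, DEG, DGL, DJL, EJL, FGJ, FGL

Hence C_0 ≅ Z^8, C_1 ≅ Z^24, C_2 ≅ Z^16.

∂_1: C_1 → C_0 is given by ∂[p,q] = [q] − [p].
As a 8×24 matrix over Z this has rank 7, with invariant factors (1,1,1,1,1,1,1).

∂_2: C_2 → C_1 sends each 2-simplex [p,q,r] to [q,r] − [p,r] + [p,q]. For instance
  ∂BGJ = GJ − BJ + BG,
  ∂DGL = GL − DL + DG.
As a 24×16 matrix over Z this has rank 15, with invariant factors (1,1,1,1,1,1,1,1,1,1,1,1,1,1,1).

Reading off H_k = ker ∂_k / im ∂_{k+1}:

  H_1: rank ker ∂_1 − rank ∂_2 = (24 − 7) − 15 = 2, and the invariant factors of ∂_2 are all 1, so H_1 = Z^2.

(K is a triangulation of the torus T^2.)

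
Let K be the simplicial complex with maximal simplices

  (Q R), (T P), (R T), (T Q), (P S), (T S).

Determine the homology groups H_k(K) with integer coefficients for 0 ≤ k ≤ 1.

Fix the vertex order P < Q < R < S < T and write every simplex with vertices in increasing order. Then dim K = 1 and the simplices of K are:

  0-simplices (5): P, Q, R, S, T
  1-simplices (6): PS, PT, QR, QT, RT, ST

giving chain groups C_0 ≅ Z^5, C_1 ≅ Z^6.

∂_1: C_1 → C_0 is given by ∂[p,q] = [q] − [p].
As a 5×6 matrix over Z this has rank 4, with invariant factors (1,1,1,1).

Reading off H_k = ker ∂_k / im ∂_{k+1}:

  H_0: rank C_0 − rank ∂_1 = 5 − 4 = 1, and the invariant factors of ∂_1 are all 1, so H_0 = Z.
  H_1: rank ker ∂_1 − rank ∂_2 = (6 − 4) − 0 = 2, and there is no ∂_2, so H_1 = Z^2.

H_0 ≅ Z,  H_1 ≅ Z^2.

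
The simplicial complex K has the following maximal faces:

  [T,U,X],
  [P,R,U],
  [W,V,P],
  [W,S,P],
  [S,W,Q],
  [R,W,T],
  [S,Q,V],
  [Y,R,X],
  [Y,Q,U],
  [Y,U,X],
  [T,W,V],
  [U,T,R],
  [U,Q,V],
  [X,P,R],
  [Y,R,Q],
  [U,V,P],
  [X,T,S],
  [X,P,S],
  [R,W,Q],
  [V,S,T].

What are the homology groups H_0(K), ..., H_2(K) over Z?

H_0 = Z,  H_1 = Z × Z/2,  H_2 = 0.

We work with the vertex ordering P < Q < R < S < T < U < V < W < X < Y. The simplices of K, each written with vertices in increasing order, are:

  0-simplices (10): P, Q, R, S, T, U, V, W, X, Y
  1-simplices (30): PR, PS, PU, PV, PW, PX, QR, QS, QU, QV, QW, QY, RT, RU, RW, RX, RY, ST, SV, SW, SX, TU, TV, TW, TX, UV, UX, UY, VW, XY
  2-simplices (20): PRU, PRX, PSW, PSX, PUV, PVW, QRW, QRY, QSV, QSW, QUV, QUY, RTU, RTW, RXY, STV, STX, TUX, TVW, UXY

so the chain groups are C_0 ≅ Z^10, C_1 ≅ Z^30, C_2 ≅ Z^20.

Boundary ∂_1: C_1 → C_0 maps an edge to its endpoints' difference, ∂[p,q] = q − p. For instance
  ∂QY = Y − Q.
As a 10×30 matrix over Z this has rank 9, with invariant factors (1,1,1,1,1,1,1,1,1).

Boundary ∂_2: C_2 → C_1 sends each 2-simplex [p,q,r] to [q,r] − [p,r] + [p,q]. For instance
  ∂RTW = TW − RW + RT,
  ∂PSX = SX − PX + PS.
As a 30×20 matrix over Z this has rank 20, with invariant factors (1,1,1,1,1,1,1,1,1,1,1,1,1,1,1,1,1,1,1,2).

Computing H_k = (kernel of ∂_k) / (image of ∂_{k+1}):

  H_0: rank C_0 − rank ∂_1 = 10 − 9 = 1, and the invariant factors of ∂_1 are all 1, so H_0 = Z.
  H_1: rank ker ∂_1 − rank ∂_2 = (30 − 9) − 20 = 1, and ∂_2 has invariant factor 2 > 1, so H_1 = Z × Z/2.
  H_2: rank ker ∂_2 − rank ∂_3 = (20 − 20) − 0 = 0, and there is no ∂_3, so H_2 = 0.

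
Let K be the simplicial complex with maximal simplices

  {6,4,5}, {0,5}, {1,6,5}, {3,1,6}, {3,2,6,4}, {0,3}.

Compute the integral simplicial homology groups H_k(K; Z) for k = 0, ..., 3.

H_0 = Z,  H_1 = Z,  H_2 = 0,  H_3 = 0.

We work with the vertex ordering 0 < 1 < 2 < 3 < 4 < 5 < 6. The simplices of K, each written with vertices in increasing order, are:

  0-simplices (7): [0], [1], [2], [3], [4], [5], [6]
  1-simplices (13): [0,3], [0,5], [1,3], [1,5], [1,6], [2,3], [2,4], [2,6], [3,4], [3,6], [4,5], [4,6], [5,6]
  2-simplices (7): [1,3,6], [1,5,6], [2,3,4], [2,3,6], [2,4,6], [3,4,6], [4,5,6]
  3-simplices (1): [2,3,4,6]

so the chain groups are C_0 ≅ Z^7, C_1 ≅ Z^13, C_2 ≅ Z^7, C_3 ≅ Z^1.

The boundary map ∂_1: C_1 → C_0 maps an edge to its endpoints' difference, ∂[p,q] = q − p.
The 7×13 boundary matrix has rank 6 and Smith normal form diag(1,1,1,1,1,1).

Boundary ∂_2: C_2 → C_1 maps a triangle to the signed sum of its edges. For instance
  ∂[3,4,6] = [4,6] − [3,6] + [3,4],
  ∂[2,3,4] = [3,4] − [2,4] + [2,3].
The resulting 13×7 matrix has rank 6, and its Smith normal form has invariant factors (1,1,1,1,1,1).

The boundary map ∂_3: C_3 → C_2 sends each 3-simplex σ to the alternating sum Σ_i (−1)^i (σ with its i-th vertex removed). For instance
  ∂[2,3,4,6] = [3,4,6] − [2,4,6] + [2,3,6] − [2,3,4].
This gives a 7×1 integer matrix of rank 1; reducing to Smith normal form yields diagonal entries (1).

From H_k ≅ ker(∂_k) / im(∂_{k+1}) we obtain:

  H_0: rank C_0 − rank ∂_1 = 7 − 6 = 1, and the invariant factors of ∂_1 are all 1, so H_0 = Z.
  H_1: rank ker ∂_1 − rank ∂_2 = (13 − 6) − 6 = 1, and the invariant factors of ∂_2 are all 1, so H_1 = Z.
  H_2: rank ker ∂_2 − rank ∂_3 = (7 − 6) − 1 = 0, and the invariant factors of ∂_3 are all 1, so H_2 = 0.
  H_3: rank ker ∂_3 − rank ∂_4 = (1 − 1) − 0 = 0, and there is no ∂_4, so H_3 = 0.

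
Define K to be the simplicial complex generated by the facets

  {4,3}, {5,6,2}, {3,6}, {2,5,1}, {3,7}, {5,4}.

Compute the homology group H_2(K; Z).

K has 7 vertices, 9 edges, 2 triangles.
rank ∂_2 = 2, rank ∂_3 = 0 ⇒ b_2 = 2 − 2 − 0 = 0. So H_2 = 0.

H_2 ≅ 0.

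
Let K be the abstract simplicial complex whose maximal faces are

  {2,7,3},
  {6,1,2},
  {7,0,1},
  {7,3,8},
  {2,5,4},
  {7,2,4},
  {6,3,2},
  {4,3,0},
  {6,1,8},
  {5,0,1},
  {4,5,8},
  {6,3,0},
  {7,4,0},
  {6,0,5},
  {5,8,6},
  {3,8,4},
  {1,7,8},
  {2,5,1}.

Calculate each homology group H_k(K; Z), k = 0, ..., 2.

K has 9 vertices, 27 edges, 18 triangles.
rank ∂_0 = 0, rank ∂_1 = 8 ⇒ b_0 = 9 − 0 − 8 = 1; all invariant factors of ∂_1 are 1 so no torsion. So H_0 ≅ Z.
rank ∂_1 = 8, rank ∂_2 = 18 ⇒ b_1 = 27 − 8 − 18 = 1; ∂_2 has invariant factor(s) [2] giving torsion. So H_1 ≅ Z ⊕ Z_2.
rank ∂_2 = 18, rank ∂_3 = 0 ⇒ b_2 = 18 − 18 − 0 = 0. So H_2 ≅ 0.

H_0 ≅ Z,  H_1 ≅ Z ⊕ Z_2,  H_2 = 0.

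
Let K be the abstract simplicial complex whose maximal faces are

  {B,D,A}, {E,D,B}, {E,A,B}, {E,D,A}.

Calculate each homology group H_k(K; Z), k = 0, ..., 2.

Order the vertices as A < B < D < E. Listing each simplex with vertices in this order, K has dimension 2 with simplices:

  0-simplices (4): A, B, D, E
  1-simplices (6): AB, AD, AE, BD, BE, DE
  2-simplices (4): ABD, ABE, ADE, BDE

so the chain groups are C_0 ≅ Z^4, C_1 ≅ Z^6, C_2 ≅ Z^4.

∂_1: C_1 → C_0 maps an edge to its endpoints' difference, ∂[p,q] = q − p. For instance
  ∂BD = D − B.
The resulting 4×6 matrix has rank 3, and its Smith normal form has invariant factors (1,1,1).

The boundary map ∂_2: C_2 → C_1 sends each 2-simplex [p,q,r] to [q,r] − [p,r] + [p,q]. For instance
  ∂ABD = BD − AD + AB,
  ∂ABE = BE − AE + AB.
This gives a 6×4 integer matrix of rank 3; reducing to Smith normal form yields diagonal entries (1,1,1).

Now H_k = ker ∂_k / im ∂_{k+1}, so:

  H_0: rank C_0 − rank ∂_1 = 4 − 3 = 1, and the invariant factors of ∂_1 are all 1, so H_0 ≅ Z.
  H_1: rank ker ∂_1 − rank ∂_2 = (6 − 3) − 3 = 0, and the invariant factors of ∂_2 are all 1, so H_1 ≅ 0.
  H_2: rank ker ∂_2 − rank ∂_3 = (4 − 3) − 0 = 1, and there is no ∂_3, so H_2 ≅ Z.

H_0 = Z,  H_1 = 0,  H_2 = Z.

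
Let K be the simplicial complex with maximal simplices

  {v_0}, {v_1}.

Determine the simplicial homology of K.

H_0 = Z^2.

Take the total order v_0 < v_1 on the vertex set. Then K (dimension 0) consists of the simplices:

  0-simplices (2): [v_0], [v_1]

giving chain groups C_0 ≅ Z^2.

From H_k ≅ ker(∂_k) / im(∂_{k+1}) we obtain:

  H_0: rank C_0 − rank ∂_1 = 2 − 0 = 2, and there is no ∂_1, so H_0 = Z^2.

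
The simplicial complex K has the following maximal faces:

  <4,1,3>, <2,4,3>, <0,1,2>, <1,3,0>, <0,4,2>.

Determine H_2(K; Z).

H_2 = 0.

Order the vertices as 0 < 1 < 2 < 3 < 4. Listing each simplex with vertices in this order, K has dimension 2 with simplices:

  0-simplices (5): [0], [1], [2], [3], [4]
  1-simplices (10): [0,1], [0,2], [0,3], [0,4], [1,2], [1,3], [1,4], [2,3], [2,4], [3,4]
  2-simplices (5): [0,1,2], [0,1,3], [0,2,4], [1,3,4], [2,3,4]

so the chain groups are C_0 ≅ Z^5, C_1 ≅ Z^10, C_2 ≅ Z^5.

∂_1: C_1 → C_0 sends each edge [p,q] (with p < q) to q − p. For instance
  ∂[0,4] = [4] − [0].
The 5×10 boundary matrix has rank 4 and Smith normal form diag(1,1,1,1).

∂_2: C_2 → C_1 sends each 2-simplex [p,q,r] to [q,r] − [p,r] + [p,q]. For instance
  ∂[2,3,4] = [3,4] − [2,4] + [2,3],
  ∂[0,2,4] = [2,4] − [0,4] + [0,2].
The resulting 10×5 matrix has rank 5, and its Smith normal form has invariant factors (1,1,1,1,1).

Now H_k = ker ∂_k / im ∂_{k+1}, so:

  H_2: rank ker ∂_2 − rank ∂_3 = (5 − 5) − 0 = 0, and there is no ∂_3, so H_2 = 0.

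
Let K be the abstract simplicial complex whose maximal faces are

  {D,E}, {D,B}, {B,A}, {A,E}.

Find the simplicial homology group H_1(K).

K has 4 vertices, 4 edges.
rank ∂_1 = 3, rank ∂_2 = 0 ⇒ b_1 = 4 − 3 − 0 = 1. So H_1 = Z.

H_1 = Z.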